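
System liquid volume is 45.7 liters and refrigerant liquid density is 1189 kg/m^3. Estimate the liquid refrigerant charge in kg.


Charge = V * rho / 1000
Charge = 45.7 * 1189 / 1000
Charge = 54.34 kg

54.34


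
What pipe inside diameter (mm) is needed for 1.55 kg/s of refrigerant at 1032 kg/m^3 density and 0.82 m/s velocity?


A = m_dot / (rho * v) = 1.55 / (1032 * 0.82) = 0.001831631688 m^2
d = sqrt(4*A/pi) * 1000
d = 48.3 mm

48.3


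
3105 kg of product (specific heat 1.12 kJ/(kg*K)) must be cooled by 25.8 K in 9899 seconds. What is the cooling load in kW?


Q = m * cp * dT / t
Q = 3105 * 1.12 * 25.8 / 9899
Q = 9.064 kW

9.064


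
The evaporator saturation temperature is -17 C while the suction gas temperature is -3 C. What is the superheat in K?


Superheat = T_suction - T_evap
Superheat = -3 - (-17)
Superheat = 14 K

14


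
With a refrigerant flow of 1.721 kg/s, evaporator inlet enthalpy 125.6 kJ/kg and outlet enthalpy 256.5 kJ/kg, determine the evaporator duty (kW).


dh = 256.5 - 125.6 = 130.9 kJ/kg
Q_evap = m_dot * dh = 1.721 * 130.9
Q_evap = 225.28 kW

225.28


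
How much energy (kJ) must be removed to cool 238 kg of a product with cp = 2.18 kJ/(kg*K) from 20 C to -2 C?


dT = 20 - (-2) = 22 K
Q = m * cp * dT = 238 * 2.18 * 22
Q = 11414 kJ

11414


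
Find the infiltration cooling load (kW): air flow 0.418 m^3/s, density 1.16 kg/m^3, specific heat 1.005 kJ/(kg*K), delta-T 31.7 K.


Q = V_dot * rho * cp * dT
Q = 0.418 * 1.16 * 1.005 * 31.7
Q = 15.448 kW

15.448


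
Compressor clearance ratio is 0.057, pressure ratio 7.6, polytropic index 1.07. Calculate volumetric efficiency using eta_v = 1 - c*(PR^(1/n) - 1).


PR^(1/n) = 7.6^(1/1.07) = 6.6556469
eta_v = 1 - 0.057 * (6.6556469 - 1)
eta_v = 0.6776

0.6776


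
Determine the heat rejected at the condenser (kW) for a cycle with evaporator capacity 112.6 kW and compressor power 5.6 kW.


Q_cond = Q_evap + W
Q_cond = 112.6 + 5.6
Q_cond = 118.2 kW

118.2


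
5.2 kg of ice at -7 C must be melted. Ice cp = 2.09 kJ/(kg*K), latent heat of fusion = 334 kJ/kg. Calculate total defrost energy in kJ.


Sensible heat = cp * dT = 2.09 * 7 = 14.63 kJ/kg
Total per kg = 14.63 + 334 = 348.63 kJ/kg
Q = m * total = 5.2 * 348.63
Q = 1812.9 kJ

1812.9


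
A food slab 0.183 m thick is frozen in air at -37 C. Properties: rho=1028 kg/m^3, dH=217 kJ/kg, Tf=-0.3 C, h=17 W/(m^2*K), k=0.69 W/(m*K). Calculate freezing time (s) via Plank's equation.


dT = -0.3 - (-37) = 36.7 K
term1 = a/(2h) = 0.183/(2*17) = 0.005382352941
term2 = a^2/(8k) = 0.183^2/(8*0.69) = 0.006066847826
t = rho*dH*1000/dT * (term1 + term2)
t = 1028*217*1000/36.7 * (0.005382352941 + 0.006066847826)
t = 69592 s

69592


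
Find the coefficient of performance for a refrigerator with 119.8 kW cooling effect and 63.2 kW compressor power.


COP = Q_evap / W
COP = 119.8 / 63.2
COP = 1.896

1.896


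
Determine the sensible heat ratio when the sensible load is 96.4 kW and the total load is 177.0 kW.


SHR = Q_sensible / Q_total
SHR = 96.4 / 177.0
SHR = 0.545

0.545


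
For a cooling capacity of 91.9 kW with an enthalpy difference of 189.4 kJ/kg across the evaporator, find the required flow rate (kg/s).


m_dot = Q / dh
m_dot = 91.9 / 189.4
m_dot = 0.4852 kg/s

0.4852


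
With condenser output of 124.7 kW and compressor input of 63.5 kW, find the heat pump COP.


COP_hp = Q_cond / W
COP_hp = 124.7 / 63.5
COP_hp = 1.964

1.964


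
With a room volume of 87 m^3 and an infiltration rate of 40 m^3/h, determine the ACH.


ACH = flow / volume
ACH = 40 / 87
ACH = 0.46

0.46


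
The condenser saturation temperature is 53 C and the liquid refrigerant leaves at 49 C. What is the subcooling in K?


Subcooling = T_cond - T_liquid
Subcooling = 53 - 49
Subcooling = 4 K

4


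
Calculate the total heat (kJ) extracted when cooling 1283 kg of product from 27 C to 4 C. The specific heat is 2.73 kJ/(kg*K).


dT = 27 - (4) = 23 K
Q = m * cp * dT = 1283 * 2.73 * 23
Q = 80560 kJ

80560


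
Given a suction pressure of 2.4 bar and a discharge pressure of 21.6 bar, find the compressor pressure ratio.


PR = P_high / P_low
PR = 21.6 / 2.4
PR = 9.0

9.0


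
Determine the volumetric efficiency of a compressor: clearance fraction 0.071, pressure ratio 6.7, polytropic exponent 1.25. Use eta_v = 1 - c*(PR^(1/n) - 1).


PR^(1/n) = 6.7^(1/1.25) = 4.57994057
eta_v = 1 - 0.071 * (4.57994057 - 1)
eta_v = 0.7458

0.7458


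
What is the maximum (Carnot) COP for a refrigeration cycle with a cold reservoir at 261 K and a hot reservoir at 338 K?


dT = 338 - 261 = 77 K
COP_carnot = T_cold / dT = 261 / 77
COP_carnot = 3.39

3.39


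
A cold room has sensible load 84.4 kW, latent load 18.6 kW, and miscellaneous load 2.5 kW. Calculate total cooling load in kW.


Q_total = Q_s + Q_l + Q_misc
Q_total = 84.4 + 18.6 + 2.5
Q_total = 105.5 kW

105.5


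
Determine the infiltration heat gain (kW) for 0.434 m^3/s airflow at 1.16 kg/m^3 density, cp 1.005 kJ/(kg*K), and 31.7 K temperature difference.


Q = V_dot * rho * cp * dT
Q = 0.434 * 1.16 * 1.005 * 31.7
Q = 16.039 kW

16.039


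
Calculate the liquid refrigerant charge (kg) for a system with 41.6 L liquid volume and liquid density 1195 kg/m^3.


Charge = V * rho / 1000
Charge = 41.6 * 1195 / 1000
Charge = 49.71 kg

49.71


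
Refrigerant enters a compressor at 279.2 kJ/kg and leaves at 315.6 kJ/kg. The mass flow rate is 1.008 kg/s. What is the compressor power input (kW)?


dh = 315.6 - 279.2 = 36.4 kJ/kg
W = m_dot * dh = 1.008 * 36.4 = 36.69 kW

36.69


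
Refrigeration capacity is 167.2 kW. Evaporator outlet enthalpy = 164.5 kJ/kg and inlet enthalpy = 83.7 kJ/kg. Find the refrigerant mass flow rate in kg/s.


dh = 164.5 - 83.7 = 80.8 kJ/kg
m_dot = Q / dh = 167.2 / 80.8 = 2.0693 kg/s

2.0693


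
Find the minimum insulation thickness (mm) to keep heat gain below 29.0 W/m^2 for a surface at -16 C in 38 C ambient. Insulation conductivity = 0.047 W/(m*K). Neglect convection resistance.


dT = 38 - (-16) = 54 K
thickness = k * dT / q_max * 1000
thickness = 0.047 * 54 / 29.0 * 1000
thickness = 87.5 mm

87.5


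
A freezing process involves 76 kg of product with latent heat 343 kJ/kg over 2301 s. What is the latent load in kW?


Q_lat = m * h_fg / t
Q_lat = 76 * 343 / 2301
Q_lat = 11.33 kW

11.33


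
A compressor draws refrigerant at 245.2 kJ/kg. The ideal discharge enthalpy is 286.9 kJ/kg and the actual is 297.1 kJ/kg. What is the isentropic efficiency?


dh_ideal = 286.9 - 245.2 = 41.7 kJ/kg
dh_actual = 297.1 - 245.2 = 51.9 kJ/kg
eta_s = dh_ideal / dh_actual = 41.7 / 51.9
eta_s = 0.8035

0.8035


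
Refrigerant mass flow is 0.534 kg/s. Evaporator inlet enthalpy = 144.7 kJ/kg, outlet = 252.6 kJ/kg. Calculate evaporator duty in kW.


dh = 252.6 - 144.7 = 107.9 kJ/kg
Q_evap = m_dot * dh = 0.534 * 107.9
Q_evap = 57.62 kW

57.62


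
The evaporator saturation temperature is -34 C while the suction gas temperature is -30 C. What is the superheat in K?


Superheat = T_suction - T_evap
Superheat = -30 - (-34)
Superheat = 4 K

4


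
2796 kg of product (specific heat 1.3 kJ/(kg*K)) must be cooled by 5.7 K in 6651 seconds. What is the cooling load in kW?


Q = m * cp * dT / t
Q = 2796 * 1.3 * 5.7 / 6651
Q = 3.115 kW

3.115


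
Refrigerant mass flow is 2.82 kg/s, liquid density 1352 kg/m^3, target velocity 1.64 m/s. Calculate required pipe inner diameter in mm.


A = m_dot / (rho * v) = 2.82 / (1352 * 1.64) = 0.001271828547 m^2
d = sqrt(4*A/pi) * 1000
d = 40.2 mm

40.2


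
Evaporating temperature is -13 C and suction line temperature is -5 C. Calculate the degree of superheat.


Superheat = T_suction - T_evap
Superheat = -5 - (-13)
Superheat = 8 K

8


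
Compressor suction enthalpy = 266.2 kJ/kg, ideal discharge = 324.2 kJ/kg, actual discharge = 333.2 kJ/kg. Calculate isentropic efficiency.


dh_ideal = 324.2 - 266.2 = 58.0 kJ/kg
dh_actual = 333.2 - 266.2 = 67.0 kJ/kg
eta_s = dh_ideal / dh_actual = 58.0 / 67.0
eta_s = 0.8657

0.8657


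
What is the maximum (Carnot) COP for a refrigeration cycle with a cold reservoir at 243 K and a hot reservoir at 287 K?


dT = 287 - 243 = 44 K
COP_carnot = T_cold / dT = 243 / 44
COP_carnot = 5.523

5.523


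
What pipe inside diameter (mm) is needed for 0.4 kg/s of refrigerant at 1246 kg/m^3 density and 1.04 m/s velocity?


A = m_dot / (rho * v) = 0.4 / (1246 * 1.04) = 0.000308680084 m^2
d = sqrt(4*A/pi) * 1000
d = 19.8 mm

19.8


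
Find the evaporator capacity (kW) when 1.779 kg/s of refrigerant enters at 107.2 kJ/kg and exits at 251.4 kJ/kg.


dh = 251.4 - 107.2 = 144.2 kJ/kg
Q_evap = m_dot * dh = 1.779 * 144.2
Q_evap = 256.53 kW

256.53


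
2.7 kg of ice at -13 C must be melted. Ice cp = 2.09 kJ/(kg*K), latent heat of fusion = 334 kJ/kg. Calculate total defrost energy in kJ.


Sensible heat = cp * dT = 2.09 * 13 = 27.17 kJ/kg
Total per kg = 27.17 + 334 = 361.17 kJ/kg
Q = m * total = 2.7 * 361.17
Q = 975.2 kJ

975.2


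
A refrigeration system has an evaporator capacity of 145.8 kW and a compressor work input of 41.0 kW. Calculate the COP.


COP = Q_evap / W
COP = 145.8 / 41.0
COP = 3.556

3.556


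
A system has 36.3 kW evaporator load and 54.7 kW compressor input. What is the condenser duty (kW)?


Q_cond = Q_evap + W
Q_cond = 36.3 + 54.7
Q_cond = 91.0 kW

91.0


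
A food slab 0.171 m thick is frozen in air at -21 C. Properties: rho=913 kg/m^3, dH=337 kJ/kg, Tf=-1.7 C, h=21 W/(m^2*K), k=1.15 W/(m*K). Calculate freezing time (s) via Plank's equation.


dT = -1.7 - (-21) = 19.3 K
term1 = a/(2h) = 0.171/(2*21) = 0.004071428571
term2 = a^2/(8k) = 0.171^2/(8*1.15) = 0.003178369565
t = rho*dH*1000/dT * (term1 + term2)
t = 913*337*1000/19.3 * (0.004071428571 + 0.003178369565)
t = 115576 s

115576


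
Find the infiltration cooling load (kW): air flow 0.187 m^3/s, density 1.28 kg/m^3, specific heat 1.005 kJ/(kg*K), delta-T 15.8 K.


Q = V_dot * rho * cp * dT
Q = 0.187 * 1.28 * 1.005 * 15.8
Q = 3.801 kW

3.801


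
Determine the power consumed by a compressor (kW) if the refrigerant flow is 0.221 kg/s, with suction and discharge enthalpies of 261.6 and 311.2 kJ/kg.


dh = 311.2 - 261.6 = 49.6 kJ/kg
W = m_dot * dh = 0.221 * 49.6 = 10.96 kW

10.96


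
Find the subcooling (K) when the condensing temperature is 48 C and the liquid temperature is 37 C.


Subcooling = T_cond - T_liquid
Subcooling = 48 - 37
Subcooling = 11 K

11


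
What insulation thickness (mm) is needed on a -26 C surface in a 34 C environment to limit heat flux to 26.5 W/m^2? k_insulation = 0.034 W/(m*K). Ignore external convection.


dT = 34 - (-26) = 60 K
thickness = k * dT / q_max * 1000
thickness = 0.034 * 60 / 26.5 * 1000
thickness = 77.0 mm

77.0


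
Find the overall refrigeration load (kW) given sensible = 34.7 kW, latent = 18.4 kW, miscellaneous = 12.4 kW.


Q_total = Q_s + Q_l + Q_misc
Q_total = 34.7 + 18.4 + 12.4
Q_total = 65.5 kW

65.5


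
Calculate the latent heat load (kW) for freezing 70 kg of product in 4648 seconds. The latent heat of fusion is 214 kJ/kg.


Q_lat = m * h_fg / t
Q_lat = 70 * 214 / 4648
Q_lat = 3.22 kW

3.22


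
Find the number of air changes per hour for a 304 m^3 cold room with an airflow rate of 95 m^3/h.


ACH = flow / volume
ACH = 95 / 304
ACH = 0.313

0.313


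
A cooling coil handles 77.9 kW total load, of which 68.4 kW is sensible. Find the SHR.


SHR = Q_sensible / Q_total
SHR = 68.4 / 77.9
SHR = 0.878

0.878


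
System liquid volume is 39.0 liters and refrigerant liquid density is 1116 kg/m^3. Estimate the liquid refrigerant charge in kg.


Charge = V * rho / 1000
Charge = 39.0 * 1116 / 1000
Charge = 43.52 kg

43.52


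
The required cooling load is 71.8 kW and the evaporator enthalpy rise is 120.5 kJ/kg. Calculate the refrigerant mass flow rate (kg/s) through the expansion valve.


m_dot = Q / dh
m_dot = 71.8 / 120.5
m_dot = 0.5959 kg/s

0.5959


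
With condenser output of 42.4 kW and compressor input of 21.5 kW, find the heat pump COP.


COP_hp = Q_cond / W
COP_hp = 42.4 / 21.5
COP_hp = 1.972

1.972


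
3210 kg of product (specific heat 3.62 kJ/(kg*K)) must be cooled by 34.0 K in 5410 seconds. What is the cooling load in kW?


Q = m * cp * dT / t
Q = 3210 * 3.62 * 34.0 / 5410
Q = 73.029 kW

73.029


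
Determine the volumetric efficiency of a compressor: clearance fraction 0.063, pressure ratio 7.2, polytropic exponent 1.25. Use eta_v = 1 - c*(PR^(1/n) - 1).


PR^(1/n) = 7.2^(1/1.25) = 4.85138786
eta_v = 1 - 0.063 * (4.85138786 - 1)
eta_v = 0.7574

0.7574


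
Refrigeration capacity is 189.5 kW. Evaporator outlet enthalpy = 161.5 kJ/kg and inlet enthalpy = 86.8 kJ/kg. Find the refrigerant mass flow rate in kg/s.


dh = 161.5 - 86.8 = 74.7 kJ/kg
m_dot = Q / dh = 189.5 / 74.7 = 2.5368 kg/s

2.5368


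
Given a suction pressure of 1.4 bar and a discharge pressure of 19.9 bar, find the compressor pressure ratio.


PR = P_high / P_low
PR = 19.9 / 1.4
PR = 14.214

14.214


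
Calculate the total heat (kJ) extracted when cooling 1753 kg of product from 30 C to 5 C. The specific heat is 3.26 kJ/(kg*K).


dT = 30 - (5) = 25 K
Q = m * cp * dT = 1753 * 3.26 * 25
Q = 142870 kJ

142870


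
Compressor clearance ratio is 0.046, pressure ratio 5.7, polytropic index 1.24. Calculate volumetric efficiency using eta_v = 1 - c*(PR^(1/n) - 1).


PR^(1/n) = 5.7^(1/1.24) = 4.06983213
eta_v = 1 - 0.046 * (4.06983213 - 1)
eta_v = 0.8588

0.8588


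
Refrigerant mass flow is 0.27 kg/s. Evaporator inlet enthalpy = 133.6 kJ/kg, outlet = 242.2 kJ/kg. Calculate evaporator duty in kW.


dh = 242.2 - 133.6 = 108.6 kJ/kg
Q_evap = m_dot * dh = 0.27 * 108.6
Q_evap = 29.32 kW

29.32


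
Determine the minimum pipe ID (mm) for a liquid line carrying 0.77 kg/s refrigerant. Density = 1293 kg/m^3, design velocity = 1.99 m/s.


A = m_dot / (rho * v) = 0.77 / (1293 * 1.99) = 0.000299253421 m^2
d = sqrt(4*A/pi) * 1000
d = 19.5 mm

19.5


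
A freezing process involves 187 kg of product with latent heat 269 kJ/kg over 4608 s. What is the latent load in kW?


Q_lat = m * h_fg / t
Q_lat = 187 * 269 / 4608
Q_lat = 10.92 kW

10.92


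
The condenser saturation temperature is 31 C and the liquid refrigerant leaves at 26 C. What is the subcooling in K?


Subcooling = T_cond - T_liquid
Subcooling = 31 - 26
Subcooling = 5 K

5


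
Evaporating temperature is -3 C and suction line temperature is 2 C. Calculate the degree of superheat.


Superheat = T_suction - T_evap
Superheat = 2 - (-3)
Superheat = 5 K

5


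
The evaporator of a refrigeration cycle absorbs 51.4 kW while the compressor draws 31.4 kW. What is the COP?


COP = Q_evap / W
COP = 51.4 / 31.4
COP = 1.637

1.637


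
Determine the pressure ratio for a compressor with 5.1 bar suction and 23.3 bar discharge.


PR = P_high / P_low
PR = 23.3 / 5.1
PR = 4.569

4.569


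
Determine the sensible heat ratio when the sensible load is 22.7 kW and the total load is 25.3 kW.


SHR = Q_sensible / Q_total
SHR = 22.7 / 25.3
SHR = 0.897

0.897


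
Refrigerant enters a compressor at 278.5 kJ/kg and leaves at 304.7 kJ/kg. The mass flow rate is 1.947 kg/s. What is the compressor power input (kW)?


dh = 304.7 - 278.5 = 26.2 kJ/kg
W = m_dot * dh = 1.947 * 26.2 = 51.01 kW

51.01


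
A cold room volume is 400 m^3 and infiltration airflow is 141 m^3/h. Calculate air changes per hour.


ACH = flow / volume
ACH = 141 / 400
ACH = 0.353

0.353


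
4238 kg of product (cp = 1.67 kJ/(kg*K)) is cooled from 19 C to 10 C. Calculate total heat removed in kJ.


dT = 19 - (10) = 9 K
Q = m * cp * dT = 4238 * 1.67 * 9
Q = 63697 kJ

63697


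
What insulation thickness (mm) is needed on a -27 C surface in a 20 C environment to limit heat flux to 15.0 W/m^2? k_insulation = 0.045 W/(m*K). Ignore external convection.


dT = 20 - (-27) = 47 K
thickness = k * dT / q_max * 1000
thickness = 0.045 * 47 / 15.0 * 1000
thickness = 141.0 mm

141.0


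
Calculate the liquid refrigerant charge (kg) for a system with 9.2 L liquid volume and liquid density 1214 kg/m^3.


Charge = V * rho / 1000
Charge = 9.2 * 1214 / 1000
Charge = 11.17 kg

11.17


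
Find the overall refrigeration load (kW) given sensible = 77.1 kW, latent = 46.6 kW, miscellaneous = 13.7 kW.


Q_total = Q_s + Q_l + Q_misc
Q_total = 77.1 + 46.6 + 13.7
Q_total = 137.4 kW

137.4


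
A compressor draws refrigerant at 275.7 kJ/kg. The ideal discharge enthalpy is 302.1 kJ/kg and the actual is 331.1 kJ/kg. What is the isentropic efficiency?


dh_ideal = 302.1 - 275.7 = 26.4 kJ/kg
dh_actual = 331.1 - 275.7 = 55.4 kJ/kg
eta_s = dh_ideal / dh_actual = 26.4 / 55.4
eta_s = 0.4765

0.4765


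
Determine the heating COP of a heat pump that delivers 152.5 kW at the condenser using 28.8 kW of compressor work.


COP_hp = Q_cond / W
COP_hp = 152.5 / 28.8
COP_hp = 5.295

5.295


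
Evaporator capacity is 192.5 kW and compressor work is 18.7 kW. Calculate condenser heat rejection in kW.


Q_cond = Q_evap + W
Q_cond = 192.5 + 18.7
Q_cond = 211.2 kW

211.2


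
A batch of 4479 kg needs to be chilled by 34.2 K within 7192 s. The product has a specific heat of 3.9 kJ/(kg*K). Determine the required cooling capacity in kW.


Q = m * cp * dT / t
Q = 4479 * 3.9 * 34.2 / 7192
Q = 83.066 kW

83.066


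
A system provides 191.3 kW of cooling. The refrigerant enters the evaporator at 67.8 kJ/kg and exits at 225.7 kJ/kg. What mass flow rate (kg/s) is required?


dh = 225.7 - 67.8 = 157.9 kJ/kg
m_dot = Q / dh = 191.3 / 157.9 = 1.2115 kg/s

1.2115


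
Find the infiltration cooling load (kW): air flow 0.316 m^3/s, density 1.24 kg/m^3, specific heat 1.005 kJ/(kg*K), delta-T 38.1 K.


Q = V_dot * rho * cp * dT
Q = 0.316 * 1.24 * 1.005 * 38.1
Q = 15.004 kW

15.004


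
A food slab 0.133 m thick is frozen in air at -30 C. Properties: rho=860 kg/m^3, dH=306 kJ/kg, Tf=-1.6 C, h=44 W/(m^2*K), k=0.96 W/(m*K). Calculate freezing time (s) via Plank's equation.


dT = -1.6 - (-30) = 28.4 K
term1 = a/(2h) = 0.133/(2*44) = 0.001511363636
term2 = a^2/(8k) = 0.133^2/(8*0.96) = 0.002303255208
t = rho*dH*1000/dT * (term1 + term2)
t = 860*306*1000/28.4 * (0.001511363636 + 0.002303255208)
t = 35347 s

35347


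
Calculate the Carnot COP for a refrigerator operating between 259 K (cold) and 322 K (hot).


dT = 322 - 259 = 63 K
COP_carnot = T_cold / dT = 259 / 63
COP_carnot = 4.111

4.111


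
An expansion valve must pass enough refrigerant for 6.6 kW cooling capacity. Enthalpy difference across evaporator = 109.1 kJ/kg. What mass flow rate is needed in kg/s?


m_dot = Q / dh
m_dot = 6.6 / 109.1
m_dot = 0.0605 kg/s

0.0605


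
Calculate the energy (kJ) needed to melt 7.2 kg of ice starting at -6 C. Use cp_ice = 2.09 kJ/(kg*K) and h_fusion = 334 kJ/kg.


Sensible heat = cp * dT = 2.09 * 6 = 12.54 kJ/kg
Total per kg = 12.54 + 334 = 346.54 kJ/kg
Q = m * total = 7.2 * 346.54
Q = 2495.1 kJ

2495.1


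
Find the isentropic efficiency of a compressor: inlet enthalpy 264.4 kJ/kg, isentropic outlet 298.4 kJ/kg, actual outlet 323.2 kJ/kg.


dh_ideal = 298.4 - 264.4 = 34.0 kJ/kg
dh_actual = 323.2 - 264.4 = 58.8 kJ/kg
eta_s = dh_ideal / dh_actual = 34.0 / 58.8
eta_s = 0.5782

0.5782


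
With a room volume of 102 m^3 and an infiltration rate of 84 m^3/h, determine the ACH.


ACH = flow / volume
ACH = 84 / 102
ACH = 0.824

0.824


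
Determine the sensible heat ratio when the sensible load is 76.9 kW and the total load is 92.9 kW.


SHR = Q_sensible / Q_total
SHR = 76.9 / 92.9
SHR = 0.828

0.828


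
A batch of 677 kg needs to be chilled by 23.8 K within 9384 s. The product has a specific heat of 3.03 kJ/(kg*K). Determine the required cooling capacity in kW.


Q = m * cp * dT / t
Q = 677 * 3.03 * 23.8 / 9384
Q = 5.203 kW

5.203


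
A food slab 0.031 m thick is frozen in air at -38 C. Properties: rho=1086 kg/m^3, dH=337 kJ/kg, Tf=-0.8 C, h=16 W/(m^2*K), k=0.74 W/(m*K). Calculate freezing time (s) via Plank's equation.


dT = -0.8 - (-38) = 37.2 K
term1 = a/(2h) = 0.031/(2*16) = 0.00096875
term2 = a^2/(8k) = 0.031^2/(8*0.74) = 0.0001623310811
t = rho*dH*1000/dT * (term1 + term2)
t = 1086*337*1000/37.2 * (0.00096875 + 0.0001623310811)
t = 11128 s

11128


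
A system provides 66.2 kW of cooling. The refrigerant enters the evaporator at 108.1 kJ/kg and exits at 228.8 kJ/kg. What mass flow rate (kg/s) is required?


dh = 228.8 - 108.1 = 120.7 kJ/kg
m_dot = Q / dh = 66.2 / 120.7 = 0.5485 kg/s

0.5485


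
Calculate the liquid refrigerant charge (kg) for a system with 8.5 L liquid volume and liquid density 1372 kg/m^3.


Charge = V * rho / 1000
Charge = 8.5 * 1372 / 1000
Charge = 11.66 kg

11.66


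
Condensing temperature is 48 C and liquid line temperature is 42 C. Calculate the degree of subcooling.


Subcooling = T_cond - T_liquid
Subcooling = 48 - 42
Subcooling = 6 K

6


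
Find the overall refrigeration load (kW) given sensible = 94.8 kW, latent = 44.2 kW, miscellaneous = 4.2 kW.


Q_total = Q_s + Q_l + Q_misc
Q_total = 94.8 + 44.2 + 4.2
Q_total = 143.2 kW

143.2


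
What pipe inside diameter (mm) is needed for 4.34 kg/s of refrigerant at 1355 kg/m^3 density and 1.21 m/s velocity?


A = m_dot / (rho * v) = 4.34 / (1355 * 1.21) = 0.002647067793 m^2
d = sqrt(4*A/pi) * 1000
d = 58.1 mm

58.1


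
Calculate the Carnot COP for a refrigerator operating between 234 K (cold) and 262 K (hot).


dT = 262 - 234 = 28 K
COP_carnot = T_cold / dT = 234 / 28
COP_carnot = 8.357

8.357


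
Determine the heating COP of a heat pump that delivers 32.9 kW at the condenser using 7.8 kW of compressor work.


COP_hp = Q_cond / W
COP_hp = 32.9 / 7.8
COP_hp = 4.218

4.218


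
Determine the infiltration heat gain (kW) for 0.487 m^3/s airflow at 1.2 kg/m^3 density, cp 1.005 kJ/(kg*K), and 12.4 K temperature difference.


Q = V_dot * rho * cp * dT
Q = 0.487 * 1.2 * 1.005 * 12.4
Q = 7.283 kW

7.283


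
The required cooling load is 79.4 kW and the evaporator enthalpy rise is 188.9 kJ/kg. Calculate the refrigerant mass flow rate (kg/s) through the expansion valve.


m_dot = Q / dh
m_dot = 79.4 / 188.9
m_dot = 0.4203 kg/s

0.4203


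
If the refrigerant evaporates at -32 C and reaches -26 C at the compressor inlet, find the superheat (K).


Superheat = T_suction - T_evap
Superheat = -26 - (-32)
Superheat = 6 K

6


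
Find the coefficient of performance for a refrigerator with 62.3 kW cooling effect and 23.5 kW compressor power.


COP = Q_evap / W
COP = 62.3 / 23.5
COP = 2.651

2.651


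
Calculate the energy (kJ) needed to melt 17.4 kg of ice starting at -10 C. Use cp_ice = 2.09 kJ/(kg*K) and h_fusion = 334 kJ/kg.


Sensible heat = cp * dT = 2.09 * 10 = 20.9 kJ/kg
Total per kg = 20.9 + 334 = 354.9 kJ/kg
Q = m * total = 17.4 * 354.9
Q = 6175.3 kJ

6175.3


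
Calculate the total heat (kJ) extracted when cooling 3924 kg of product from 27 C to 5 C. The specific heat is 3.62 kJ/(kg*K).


dT = 27 - (5) = 22 K
Q = m * cp * dT = 3924 * 3.62 * 22
Q = 312507 kJ

312507


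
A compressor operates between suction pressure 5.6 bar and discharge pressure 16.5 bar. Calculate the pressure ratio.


PR = P_high / P_low
PR = 16.5 / 5.6
PR = 2.946

2.946


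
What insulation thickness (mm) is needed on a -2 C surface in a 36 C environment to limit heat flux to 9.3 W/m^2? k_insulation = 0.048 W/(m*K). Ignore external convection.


dT = 36 - (-2) = 38 K
thickness = k * dT / q_max * 1000
thickness = 0.048 * 38 / 9.3 * 1000
thickness = 196.1 mm

196.1


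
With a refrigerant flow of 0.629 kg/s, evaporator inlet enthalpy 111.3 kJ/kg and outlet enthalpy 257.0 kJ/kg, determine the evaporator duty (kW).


dh = 257.0 - 111.3 = 145.7 kJ/kg
Q_evap = m_dot * dh = 0.629 * 145.7
Q_evap = 91.65 kW

91.65


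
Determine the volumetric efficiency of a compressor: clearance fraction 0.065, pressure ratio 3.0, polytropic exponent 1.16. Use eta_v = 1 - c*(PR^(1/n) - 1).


PR^(1/n) = 3.0^(1/1.16) = 2.57816926
eta_v = 1 - 0.065 * (2.57816926 - 1)
eta_v = 0.8974

0.8974


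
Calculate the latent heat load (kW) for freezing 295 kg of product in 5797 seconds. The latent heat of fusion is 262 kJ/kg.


Q_lat = m * h_fg / t
Q_lat = 295 * 262 / 5797
Q_lat = 13.33 kW

13.33


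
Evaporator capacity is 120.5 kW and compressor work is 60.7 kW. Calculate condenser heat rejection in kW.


Q_cond = Q_evap + W
Q_cond = 120.5 + 60.7
Q_cond = 181.2 kW

181.2


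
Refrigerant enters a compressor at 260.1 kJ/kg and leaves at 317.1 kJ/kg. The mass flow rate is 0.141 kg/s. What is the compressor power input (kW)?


dh = 317.1 - 260.1 = 57.0 kJ/kg
W = m_dot * dh = 0.141 * 57.0 = 8.04 kW

8.04


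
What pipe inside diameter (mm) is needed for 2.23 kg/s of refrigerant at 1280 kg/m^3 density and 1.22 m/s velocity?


A = m_dot / (rho * v) = 2.23 / (1280 * 1.22) = 0.001428022541 m^2
d = sqrt(4*A/pi) * 1000
d = 42.6 mm

42.6


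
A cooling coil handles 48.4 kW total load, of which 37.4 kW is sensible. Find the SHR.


SHR = Q_sensible / Q_total
SHR = 37.4 / 48.4
SHR = 0.773

0.773


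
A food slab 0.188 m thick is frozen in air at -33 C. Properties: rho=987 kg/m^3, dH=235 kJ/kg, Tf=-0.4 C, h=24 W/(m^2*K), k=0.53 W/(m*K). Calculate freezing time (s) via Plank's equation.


dT = -0.4 - (-33) = 32.6 K
term1 = a/(2h) = 0.188/(2*24) = 0.003916666667
term2 = a^2/(8k) = 0.188^2/(8*0.53) = 0.008335849057
t = rho*dH*1000/dT * (term1 + term2)
t = 987*235*1000/32.6 * (0.003916666667 + 0.008335849057)
t = 87175 s

87175


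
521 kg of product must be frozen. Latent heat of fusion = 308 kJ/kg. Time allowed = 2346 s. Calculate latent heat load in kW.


Q_lat = m * h_fg / t
Q_lat = 521 * 308 / 2346
Q_lat = 68.4 kW

68.4


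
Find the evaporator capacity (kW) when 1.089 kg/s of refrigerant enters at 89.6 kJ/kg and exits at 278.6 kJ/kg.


dh = 278.6 - 89.6 = 189.0 kJ/kg
Q_evap = m_dot * dh = 1.089 * 189.0
Q_evap = 205.82 kW

205.82


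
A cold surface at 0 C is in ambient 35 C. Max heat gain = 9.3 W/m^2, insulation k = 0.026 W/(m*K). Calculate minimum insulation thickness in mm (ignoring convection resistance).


dT = 35 - (0) = 35 K
thickness = k * dT / q_max * 1000
thickness = 0.026 * 35 / 9.3 * 1000
thickness = 97.8 mm

97.8


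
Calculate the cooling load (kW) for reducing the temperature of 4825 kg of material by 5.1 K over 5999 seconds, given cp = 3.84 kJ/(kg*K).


Q = m * cp * dT / t
Q = 4825 * 3.84 * 5.1 / 5999
Q = 15.751 kW

15.751


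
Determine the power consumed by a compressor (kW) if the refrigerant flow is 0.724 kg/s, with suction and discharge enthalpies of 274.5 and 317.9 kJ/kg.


dh = 317.9 - 274.5 = 43.4 kJ/kg
W = m_dot * dh = 0.724 * 43.4 = 31.42 kW

31.42


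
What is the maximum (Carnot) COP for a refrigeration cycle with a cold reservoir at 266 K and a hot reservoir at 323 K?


dT = 323 - 266 = 57 K
COP_carnot = T_cold / dT = 266 / 57
COP_carnot = 4.667

4.667


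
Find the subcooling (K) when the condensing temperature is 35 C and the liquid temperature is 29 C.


Subcooling = T_cond - T_liquid
Subcooling = 35 - 29
Subcooling = 6 K

6


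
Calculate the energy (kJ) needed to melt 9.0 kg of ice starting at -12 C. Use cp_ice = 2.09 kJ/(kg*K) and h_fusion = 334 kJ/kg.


Sensible heat = cp * dT = 2.09 * 12 = 25.08 kJ/kg
Total per kg = 25.08 + 334 = 359.08 kJ/kg
Q = m * total = 9.0 * 359.08
Q = 3231.7 kJ

3231.7


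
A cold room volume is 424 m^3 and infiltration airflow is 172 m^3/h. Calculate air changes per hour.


ACH = flow / volume
ACH = 172 / 424
ACH = 0.406

0.406


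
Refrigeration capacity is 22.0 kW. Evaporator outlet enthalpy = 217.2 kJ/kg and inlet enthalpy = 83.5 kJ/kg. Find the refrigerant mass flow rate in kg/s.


dh = 217.2 - 83.5 = 133.7 kJ/kg
m_dot = Q / dh = 22.0 / 133.7 = 0.1645 kg/s

0.1645


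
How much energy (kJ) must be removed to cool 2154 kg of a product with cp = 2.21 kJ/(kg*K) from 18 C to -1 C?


dT = 18 - (-1) = 19 K
Q = m * cp * dT = 2154 * 2.21 * 19
Q = 90446 kJ

90446


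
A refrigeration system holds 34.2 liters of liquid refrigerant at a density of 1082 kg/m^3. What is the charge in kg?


Charge = V * rho / 1000
Charge = 34.2 * 1082 / 1000
Charge = 37.0 kg

37.0


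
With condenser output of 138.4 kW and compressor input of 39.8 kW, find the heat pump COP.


COP_hp = Q_cond / W
COP_hp = 138.4 / 39.8
COP_hp = 3.477

3.477


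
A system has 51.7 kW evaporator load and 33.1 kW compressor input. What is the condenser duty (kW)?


Q_cond = Q_evap + W
Q_cond = 51.7 + 33.1
Q_cond = 84.8 kW

84.8


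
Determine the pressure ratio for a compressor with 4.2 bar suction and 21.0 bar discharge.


PR = P_high / P_low
PR = 21.0 / 4.2
PR = 5.0

5.0


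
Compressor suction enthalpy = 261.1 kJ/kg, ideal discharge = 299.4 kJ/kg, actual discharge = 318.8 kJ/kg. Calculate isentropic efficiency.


dh_ideal = 299.4 - 261.1 = 38.3 kJ/kg
dh_actual = 318.8 - 261.1 = 57.7 kJ/kg
eta_s = dh_ideal / dh_actual = 38.3 / 57.7
eta_s = 0.6638

0.6638


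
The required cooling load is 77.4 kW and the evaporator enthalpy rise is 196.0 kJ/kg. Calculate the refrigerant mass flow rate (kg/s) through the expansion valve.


m_dot = Q / dh
m_dot = 77.4 / 196.0
m_dot = 0.3949 kg/s

0.3949


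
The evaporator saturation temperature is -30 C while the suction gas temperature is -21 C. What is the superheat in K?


Superheat = T_suction - T_evap
Superheat = -21 - (-30)
Superheat = 9 K

9


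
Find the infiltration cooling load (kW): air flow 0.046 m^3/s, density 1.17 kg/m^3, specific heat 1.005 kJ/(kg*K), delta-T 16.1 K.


Q = V_dot * rho * cp * dT
Q = 0.046 * 1.17 * 1.005 * 16.1
Q = 0.871 kW

0.871


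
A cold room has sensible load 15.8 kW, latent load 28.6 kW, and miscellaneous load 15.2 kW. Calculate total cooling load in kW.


Q_total = Q_s + Q_l + Q_misc
Q_total = 15.8 + 28.6 + 15.2
Q_total = 59.6 kW

59.6


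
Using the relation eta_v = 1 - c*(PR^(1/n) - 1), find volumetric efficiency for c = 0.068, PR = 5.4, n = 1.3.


PR^(1/n) = 5.4^(1/1.3) = 3.65914665
eta_v = 1 - 0.068 * (3.65914665 - 1)
eta_v = 0.8192

0.8192


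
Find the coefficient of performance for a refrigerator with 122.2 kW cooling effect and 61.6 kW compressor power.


COP = Q_evap / W
COP = 122.2 / 61.6
COP = 1.984

1.984


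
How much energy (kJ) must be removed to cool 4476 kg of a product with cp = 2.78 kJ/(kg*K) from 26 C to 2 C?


dT = 26 - (2) = 24 K
Q = m * cp * dT = 4476 * 2.78 * 24
Q = 298639 kJ

298639


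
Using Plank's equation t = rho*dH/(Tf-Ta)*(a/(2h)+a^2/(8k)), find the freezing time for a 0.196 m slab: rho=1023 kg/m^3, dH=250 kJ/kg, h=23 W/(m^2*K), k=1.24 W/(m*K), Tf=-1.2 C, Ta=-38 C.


dT = -1.2 - (-38) = 36.8 K
term1 = a/(2h) = 0.196/(2*23) = 0.004260869565
term2 = a^2/(8k) = 0.196^2/(8*1.24) = 0.003872580645
t = rho*dH*1000/dT * (term1 + term2)
t = 1023*250*1000/36.8 * (0.004260869565 + 0.003872580645)
t = 56525 s

56525


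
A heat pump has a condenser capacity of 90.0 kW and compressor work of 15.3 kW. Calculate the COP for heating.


COP_hp = Q_cond / W
COP_hp = 90.0 / 15.3
COP_hp = 5.882

5.882


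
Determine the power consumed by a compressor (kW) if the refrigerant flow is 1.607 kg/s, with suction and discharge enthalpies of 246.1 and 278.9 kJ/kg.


dh = 278.9 - 246.1 = 32.8 kJ/kg
W = m_dot * dh = 1.607 * 32.8 = 52.71 kW

52.71


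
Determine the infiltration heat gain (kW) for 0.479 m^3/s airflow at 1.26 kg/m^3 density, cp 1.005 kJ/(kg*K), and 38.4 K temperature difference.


Q = V_dot * rho * cp * dT
Q = 0.479 * 1.26 * 1.005 * 38.4
Q = 23.292 kW

23.292


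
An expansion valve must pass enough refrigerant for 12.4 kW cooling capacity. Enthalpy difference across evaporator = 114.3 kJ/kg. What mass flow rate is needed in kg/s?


m_dot = Q / dh
m_dot = 12.4 / 114.3
m_dot = 0.1085 kg/s

0.1085


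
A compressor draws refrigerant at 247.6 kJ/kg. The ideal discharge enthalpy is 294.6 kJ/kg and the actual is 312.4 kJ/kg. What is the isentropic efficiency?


dh_ideal = 294.6 - 247.6 = 47.0 kJ/kg
dh_actual = 312.4 - 247.6 = 64.8 kJ/kg
eta_s = dh_ideal / dh_actual = 47.0 / 64.8
eta_s = 0.7253

0.7253


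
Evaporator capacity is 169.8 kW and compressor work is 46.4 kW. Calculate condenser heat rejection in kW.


Q_cond = Q_evap + W
Q_cond = 169.8 + 46.4
Q_cond = 216.2 kW

216.2


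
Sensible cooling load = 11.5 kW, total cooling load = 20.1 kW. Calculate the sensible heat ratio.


SHR = Q_sensible / Q_total
SHR = 11.5 / 20.1
SHR = 0.572

0.572


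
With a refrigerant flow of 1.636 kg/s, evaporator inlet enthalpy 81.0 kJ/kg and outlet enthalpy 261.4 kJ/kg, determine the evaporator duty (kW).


dh = 261.4 - 81.0 = 180.4 kJ/kg
Q_evap = m_dot * dh = 1.636 * 180.4
Q_evap = 295.13 kW

295.13


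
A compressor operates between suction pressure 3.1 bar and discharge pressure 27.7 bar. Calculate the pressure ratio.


PR = P_high / P_low
PR = 27.7 / 3.1
PR = 8.935

8.935


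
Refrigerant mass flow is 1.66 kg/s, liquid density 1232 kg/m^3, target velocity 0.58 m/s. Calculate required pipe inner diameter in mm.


A = m_dot / (rho * v) = 1.66 / (1232 * 0.58) = 0.002323107927 m^2
d = sqrt(4*A/pi) * 1000
d = 54.4 mm

54.4


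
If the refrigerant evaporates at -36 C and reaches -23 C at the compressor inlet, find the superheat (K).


Superheat = T_suction - T_evap
Superheat = -23 - (-36)
Superheat = 13 K

13


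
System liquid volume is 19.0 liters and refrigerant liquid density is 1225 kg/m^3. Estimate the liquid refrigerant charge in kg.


Charge = V * rho / 1000
Charge = 19.0 * 1225 / 1000
Charge = 23.28 kg

23.28


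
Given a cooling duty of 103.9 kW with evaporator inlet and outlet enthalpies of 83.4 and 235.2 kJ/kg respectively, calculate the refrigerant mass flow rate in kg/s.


dh = 235.2 - 83.4 = 151.8 kJ/kg
m_dot = Q / dh = 103.9 / 151.8 = 0.6845 kg/s

0.6845


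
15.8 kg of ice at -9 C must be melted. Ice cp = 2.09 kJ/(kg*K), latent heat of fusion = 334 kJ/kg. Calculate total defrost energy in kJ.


Sensible heat = cp * dT = 2.09 * 9 = 18.81 kJ/kg
Total per kg = 18.81 + 334 = 352.81 kJ/kg
Q = m * total = 15.8 * 352.81
Q = 5574.4 kJ

5574.4


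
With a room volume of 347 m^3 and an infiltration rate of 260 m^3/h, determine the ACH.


ACH = flow / volume
ACH = 260 / 347
ACH = 0.749

0.749


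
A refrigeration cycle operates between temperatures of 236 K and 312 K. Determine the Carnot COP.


dT = 312 - 236 = 76 K
COP_carnot = T_cold / dT = 236 / 76
COP_carnot = 3.105

3.105


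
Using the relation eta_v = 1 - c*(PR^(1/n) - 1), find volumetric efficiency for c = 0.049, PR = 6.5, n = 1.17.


PR^(1/n) = 6.5^(1/1.17) = 4.95219504
eta_v = 1 - 0.049 * (4.95219504 - 1)
eta_v = 0.8063

0.8063


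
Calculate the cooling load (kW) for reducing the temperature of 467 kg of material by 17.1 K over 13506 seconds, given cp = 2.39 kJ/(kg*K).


Q = m * cp * dT / t
Q = 467 * 2.39 * 17.1 / 13506
Q = 1.413 kW

1.413


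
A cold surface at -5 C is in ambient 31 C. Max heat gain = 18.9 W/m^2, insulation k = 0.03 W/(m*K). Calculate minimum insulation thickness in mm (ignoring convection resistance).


dT = 31 - (-5) = 36 K
thickness = k * dT / q_max * 1000
thickness = 0.03 * 36 / 18.9 * 1000
thickness = 57.1 mm

57.1


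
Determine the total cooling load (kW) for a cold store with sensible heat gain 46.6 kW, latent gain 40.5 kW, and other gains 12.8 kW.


Q_total = Q_s + Q_l + Q_misc
Q_total = 46.6 + 40.5 + 12.8
Q_total = 99.9 kW

99.9


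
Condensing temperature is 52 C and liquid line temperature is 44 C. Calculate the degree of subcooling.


Subcooling = T_cond - T_liquid
Subcooling = 52 - 44
Subcooling = 8 K

8


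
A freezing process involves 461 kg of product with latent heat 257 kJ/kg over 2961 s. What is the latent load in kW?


Q_lat = m * h_fg / t
Q_lat = 461 * 257 / 2961
Q_lat = 40.01 kW

40.01


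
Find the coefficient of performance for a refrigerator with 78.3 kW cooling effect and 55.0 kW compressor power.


COP = Q_evap / W
COP = 78.3 / 55.0
COP = 1.424

1.424


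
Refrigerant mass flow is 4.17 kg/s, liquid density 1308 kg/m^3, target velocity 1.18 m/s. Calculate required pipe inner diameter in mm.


A = m_dot / (rho * v) = 4.17 / (1308 * 1.18) = 0.002701757114 m^2
d = sqrt(4*A/pi) * 1000
d = 58.7 mm

58.7


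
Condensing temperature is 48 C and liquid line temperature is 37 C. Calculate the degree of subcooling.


Subcooling = T_cond - T_liquid
Subcooling = 48 - 37
Subcooling = 11 K

11


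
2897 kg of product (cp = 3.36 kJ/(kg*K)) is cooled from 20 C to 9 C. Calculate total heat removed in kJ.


dT = 20 - (9) = 11 K
Q = m * cp * dT = 2897 * 3.36 * 11
Q = 107073 kJ

107073


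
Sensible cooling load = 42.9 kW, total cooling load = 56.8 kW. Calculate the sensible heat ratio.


SHR = Q_sensible / Q_total
SHR = 42.9 / 56.8
SHR = 0.755

0.755


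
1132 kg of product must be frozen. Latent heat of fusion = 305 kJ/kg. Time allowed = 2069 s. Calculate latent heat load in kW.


Q_lat = m * h_fg / t
Q_lat = 1132 * 305 / 2069
Q_lat = 166.87 kW

166.87


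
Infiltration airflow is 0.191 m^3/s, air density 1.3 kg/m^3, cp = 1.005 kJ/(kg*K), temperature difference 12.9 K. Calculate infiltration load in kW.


Q = V_dot * rho * cp * dT
Q = 0.191 * 1.3 * 1.005 * 12.9
Q = 3.219 kW

3.219


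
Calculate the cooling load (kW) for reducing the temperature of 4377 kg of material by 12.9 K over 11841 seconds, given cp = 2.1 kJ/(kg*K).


Q = m * cp * dT / t
Q = 4377 * 2.1 * 12.9 / 11841
Q = 10.014 kW

10.014


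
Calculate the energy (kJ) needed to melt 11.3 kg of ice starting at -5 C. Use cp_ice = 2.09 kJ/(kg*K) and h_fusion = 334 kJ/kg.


Sensible heat = cp * dT = 2.09 * 5 = 10.45 kJ/kg
Total per kg = 10.45 + 334 = 344.45 kJ/kg
Q = m * total = 11.3 * 344.45
Q = 3892.3 kJ

3892.3


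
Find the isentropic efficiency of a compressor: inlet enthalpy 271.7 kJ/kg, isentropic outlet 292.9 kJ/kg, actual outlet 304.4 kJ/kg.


dh_ideal = 292.9 - 271.7 = 21.2 kJ/kg
dh_actual = 304.4 - 271.7 = 32.7 kJ/kg
eta_s = dh_ideal / dh_actual = 21.2 / 32.7
eta_s = 0.6483

0.6483


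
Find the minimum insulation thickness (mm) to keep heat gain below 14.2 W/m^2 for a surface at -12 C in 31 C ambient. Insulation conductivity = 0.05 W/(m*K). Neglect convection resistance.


dT = 31 - (-12) = 43 K
thickness = k * dT / q_max * 1000
thickness = 0.05 * 43 / 14.2 * 1000
thickness = 151.4 mm

151.4


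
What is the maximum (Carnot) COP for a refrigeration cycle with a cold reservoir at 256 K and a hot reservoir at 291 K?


dT = 291 - 256 = 35 K
COP_carnot = T_cold / dT = 256 / 35
COP_carnot = 7.314

7.314


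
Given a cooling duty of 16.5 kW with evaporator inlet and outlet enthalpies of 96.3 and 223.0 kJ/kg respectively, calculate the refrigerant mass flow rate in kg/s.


dh = 223.0 - 96.3 = 126.7 kJ/kg
m_dot = Q / dh = 16.5 / 126.7 = 0.1302 kg/s

0.1302


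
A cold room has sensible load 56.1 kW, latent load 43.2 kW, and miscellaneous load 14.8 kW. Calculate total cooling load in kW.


Q_total = Q_s + Q_l + Q_misc
Q_total = 56.1 + 43.2 + 14.8
Q_total = 114.1 kW

114.1


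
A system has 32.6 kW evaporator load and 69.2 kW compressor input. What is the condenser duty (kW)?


Q_cond = Q_evap + W
Q_cond = 32.6 + 69.2
Q_cond = 101.8 kW

101.8


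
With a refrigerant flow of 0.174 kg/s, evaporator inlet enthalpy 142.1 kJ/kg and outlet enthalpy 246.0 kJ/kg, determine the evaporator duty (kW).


dh = 246.0 - 142.1 = 103.9 kJ/kg
Q_evap = m_dot * dh = 0.174 * 103.9
Q_evap = 18.08 kW

18.08
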